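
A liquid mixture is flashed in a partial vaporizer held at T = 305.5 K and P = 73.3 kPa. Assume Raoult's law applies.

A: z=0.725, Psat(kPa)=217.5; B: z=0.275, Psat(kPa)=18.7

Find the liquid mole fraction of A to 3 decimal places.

Raoult's law: Kᵢ = Pᵢˢᵃᵗ/P = Pᵢˢᵃᵗ/73.3.
  K_A = 217.5/73.3 = 2.96726, K_B = 18.7/73.3 = 0.25512
Let ψ = V/F and solve Σ zᵢ(Kᵢ−1)/(1+ψ(Kᵢ−1)) = 0.
Feasibility: ΣzᵢKᵢ = 2.221, Σzᵢ/Kᵢ = 1.322 — both > 1, two phases present.
Binary case is linear: z₁(K₁−1)(1+ψ(K₂−1)) + z₂(K₂−1)(1+ψ(K₁−1)) = 0
⇒ ψ = [z₁(K₁−1)+z₂(K₂−1)] / [−(K₁−1)(K₂−1)] = 1.2214/1.4654 = 0.834
Compositions from xᵢ = zᵢ/(1+ψ(Kᵢ−1)), yᵢ = Kᵢxᵢ:
  A: x = 0.275, y = 0.815
  B: x = 0.725, y = 0.185

x_A = 0.275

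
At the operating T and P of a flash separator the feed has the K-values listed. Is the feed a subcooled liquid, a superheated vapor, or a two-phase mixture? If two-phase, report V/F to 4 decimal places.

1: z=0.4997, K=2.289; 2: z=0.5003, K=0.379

ΣzᵢKᵢ = 1.3334; Σzᵢ/Kᵢ = 1.5384.
Both exceed 1, so a two-phase solution exists.
Material balance + equilibrium reduce to Σ zᵢ(Kᵢ−1)/(1+ψ(Kᵢ−1)) = 0.
Newton iteration, ψ⁰ = 0.5:
  ψ = 0.5000: g = -0.05892, g' = -0.7128 → ψ = 0.4173
  ψ = 0.4173: g = -0.00057, g' = -0.7026 → ψ = 0.4165
Converged at ψ = 0.4165.

two-phase, V/F = 0.4165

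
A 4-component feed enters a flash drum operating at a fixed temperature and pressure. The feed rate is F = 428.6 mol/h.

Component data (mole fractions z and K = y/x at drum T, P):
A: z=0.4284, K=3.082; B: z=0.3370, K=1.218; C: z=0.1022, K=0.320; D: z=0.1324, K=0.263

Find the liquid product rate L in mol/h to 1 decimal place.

Rachford–Rice: g(β) = Σ zᵢ(Kᵢ−1)/(1+β(Kᵢ−1)) = 0.
g(0) = ΣzᵢKᵢ − 1 = 0.7983 and g(1) = 1 − Σzᵢ/Kᵢ = -0.2385, so a root lies in (0, 1).
Newton–Raphson from β = 0.5:
  β = 0.5000: g = 0.24343, g' = -0.7476 → β = 0.8256
  β = 0.8256: g = -0.01738, g' = -0.9775 → β = 0.8078
  β = 0.8078: g = -0.00032, g' = -0.9417 → β = 0.8075
Converged at β = 0.8075.
Then V = β·F = 0.8075·428.6 = 346.1 mol/h and L = F − V = 82.5 mol/h.

L = 82.5 mol/h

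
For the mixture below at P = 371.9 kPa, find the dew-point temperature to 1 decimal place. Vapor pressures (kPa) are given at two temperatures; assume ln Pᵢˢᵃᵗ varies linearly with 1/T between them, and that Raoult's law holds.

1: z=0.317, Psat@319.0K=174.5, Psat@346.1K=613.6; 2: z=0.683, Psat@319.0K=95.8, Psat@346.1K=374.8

T = 343.1 K

Dew-point temperature: Σzᵢ·P/Pᵢˢᵃᵗ(T) = 1. Interpolate ln Pᵢˢᵃᵗ = aᵢ + bᵢ/T.
  T = 319.0 K: ΣzᵢP/Pᵢˢᵃᵗ = 3.3270
  T = 346.1 K: ΣzᵢP/Pᵢˢᵃᵗ = 0.8698
  T = 332.6 K: ΣzᵢP/Pᵢˢᵃᵗ = 1.6508
  T = 339.4 K: ΣzᵢP/Pᵢˢᵃᵗ = 1.1878
  T = 342.8 K: ΣzᵢP/Pᵢˢᵃᵗ = 1.0126
  T = 344.5 K: ΣzᵢP/Pᵢˢᵃᵗ = 0.9360
Interpolating between 342.8 K and 344.5 K gives T ≈ 343.1 K.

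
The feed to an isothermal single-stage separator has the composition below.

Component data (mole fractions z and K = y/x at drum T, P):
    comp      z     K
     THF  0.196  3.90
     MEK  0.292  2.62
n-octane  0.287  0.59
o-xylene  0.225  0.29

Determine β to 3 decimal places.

Material balance + equilibrium reduce to Σ zᵢ(Kᵢ−1)/(1+β(Kᵢ−1)) = 0.
g(0) = ΣzᵢKᵢ − 1 = 0.764 and g(1) = 1 − Σzᵢ/Kᵢ = -0.424, so a root lies in (0, 1).
Iterate (Newton) starting at β = 0.38:
  β = 0.380: g = 0.2050, g' = -0.947 → β = 0.596
  β = 0.596: g = 0.0159, g' = -0.845 → β = 0.615
Converged at β = 0.615.

β = 0.615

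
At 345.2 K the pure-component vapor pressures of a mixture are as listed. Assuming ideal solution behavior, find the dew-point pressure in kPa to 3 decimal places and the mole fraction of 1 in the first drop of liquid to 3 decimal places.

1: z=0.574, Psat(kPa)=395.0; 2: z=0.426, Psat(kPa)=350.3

Pdew = 374.635 kPa, x_1 = 0.544

At the dew point ψ → 1, so Σzᵢ/Kᵢ = 1 with Kᵢ = Pᵢˢᵃᵗ/P ⇒ 1/P = Σzᵢ/Pᵢˢᵃᵗ.
1/P = 0.574/395.0 + 0.426/350.3 = 0.002669 ⇒ P = 374.635 kPa
xᵢ = zᵢP/Pᵢˢᵃᵗ ⇒ x_1 = 0.574·374.635/395.0 = 0.544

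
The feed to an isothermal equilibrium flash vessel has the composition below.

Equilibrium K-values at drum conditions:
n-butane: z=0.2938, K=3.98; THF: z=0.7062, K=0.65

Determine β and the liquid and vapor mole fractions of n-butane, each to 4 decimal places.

β = 0.6024, x_n-butane = 0.1051, y_n-butane = 0.4183

Let β = V/F and solve Σ zᵢ(Kᵢ−1)/(1+β(Kᵢ−1)) = 0.
Feasibility: ΣzᵢKᵢ = 1.6284, Σzᵢ/Kᵢ = 1.1603 — both > 1, two phases present.
Newton iteration, β⁰ = 0.54:
  β = 0.5400: g = 0.03078, g' = -0.5148 → β = 0.5998
  β = 0.5998: g = 0.00126, g' = -0.4744 → β = 0.6024
Converged at β = 0.6024.
Compositions from xᵢ = zᵢ/(1+β(Kᵢ−1)), yᵢ = Kᵢxᵢ:
  n-butane: x = 0.1051, y = 0.4183
  THF: x = 0.8949, y = 0.5817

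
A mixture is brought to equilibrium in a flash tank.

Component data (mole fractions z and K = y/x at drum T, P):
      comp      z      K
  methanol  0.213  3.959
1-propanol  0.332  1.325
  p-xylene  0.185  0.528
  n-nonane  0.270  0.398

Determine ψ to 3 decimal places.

ψ = 0.500

Material balance + equilibrium reduce to Σ zᵢ(Kᵢ−1)/(1+ψ(Kᵢ−1)) = 0.
Check two-phase: ΣzᵢKᵢ = 1.488 > 1 and Σzᵢ/Kᵢ = 1.333 > 1, so g(0) = 0.488 > 0 and g(1) = -0.333 < 0.
Newton–Raphson from ψ = 0.54:
  ψ = 0.540: g = -0.0236, g' = -0.591 → ψ = 0.500
Converged at ψ = 0.500.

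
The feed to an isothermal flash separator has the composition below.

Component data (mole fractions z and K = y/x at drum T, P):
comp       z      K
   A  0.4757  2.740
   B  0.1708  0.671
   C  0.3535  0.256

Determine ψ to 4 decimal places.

ψ = 0.4531

Let ψ = V/F and solve Σ zᵢ(Kᵢ−1)/(1+ψ(Kᵢ−1)) = 0.
Feasibility: ΣzᵢKᵢ = 1.5085, Σzᵢ/Kᵢ = 1.8090 — both > 1, two phases present.
Newton iteration, ψ⁰ = 0.5:
  ψ = 0.5000: g = -0.04342, g' = -0.9345 → ψ = 0.4535
  ψ = 0.4535: g = -0.00036, g' = -0.9212 → ψ = 0.4531
Converged at ψ = 0.4531.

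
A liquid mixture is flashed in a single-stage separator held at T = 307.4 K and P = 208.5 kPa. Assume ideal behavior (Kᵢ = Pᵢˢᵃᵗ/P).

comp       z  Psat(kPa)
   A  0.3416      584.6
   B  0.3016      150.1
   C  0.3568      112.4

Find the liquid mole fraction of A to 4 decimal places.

x_A = 0.1753

Raoult's law: Kᵢ = Pᵢˢᵃᵗ/P = Pᵢˢᵃᵗ/208.5.
  K_A = 584.6/208.5 = 2.803837, K_B = 150.1/208.5 = 0.719904, K_C = 112.4/208.5 = 0.539089
Let ψ = V/F and solve Σ zᵢ(Kᵢ−1)/(1+ψ(Kᵢ−1)) = 0.
Check two-phase: ΣzᵢKᵢ = 1.3673 > 1 and Σzᵢ/Kᵢ = 1.2026 > 1, so g(0) = 0.3673 > 0 and g(1) = -0.2026 < 0.
Iterate (Newton) starting at ψ = 0.5:
  ψ = 0.5000: g = 0.01205, g' = -0.4673 → ψ = 0.5258
  ψ = 0.5258: g = 0.00013, g' = -0.4574 → ψ = 0.5261
Converged at ψ = 0.5261.
Compositions from xᵢ = zᵢ/(1+ψ(Kᵢ−1)), yᵢ = Kᵢxᵢ:
  A: x = 0.1753, y = 0.4914
  B: x = 0.3537, y = 0.2546
  C: x = 0.4710, y = 0.2539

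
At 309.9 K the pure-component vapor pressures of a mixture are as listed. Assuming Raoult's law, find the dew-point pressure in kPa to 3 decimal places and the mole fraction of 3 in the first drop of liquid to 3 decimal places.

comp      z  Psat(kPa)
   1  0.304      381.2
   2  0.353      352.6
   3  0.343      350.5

Pdew = 360.073 kPa, x_3 = 0.352

At the dew point ψ → 1, so Σzᵢ/Kᵢ = 1 with Kᵢ = Pᵢˢᵃᵗ/P ⇒ 1/P = Σzᵢ/Pᵢˢᵃᵗ.
1/P = 0.304/381.2 + 0.353/352.6 + 0.343/350.5 = 0.002777 ⇒ P = 360.073 kPa
xᵢ = zᵢP/Pᵢˢᵃᵗ ⇒ x_3 = 0.343·360.073/350.5 = 0.352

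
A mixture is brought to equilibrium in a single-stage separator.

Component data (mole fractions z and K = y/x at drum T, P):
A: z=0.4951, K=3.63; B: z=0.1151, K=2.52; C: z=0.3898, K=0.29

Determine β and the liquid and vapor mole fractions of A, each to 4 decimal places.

Newton iteration, β⁰ = 0.5:
  β = 0.5000: g = 0.23279, g' = -1.1972 → β = 0.6944
  β = 0.6944: g = -0.00013, g' = -1.2562 → β = 0.6943
Converged at β = 0.6943.
Compositions from xᵢ = zᵢ/(1+β(Kᵢ−1)), yᵢ = Kᵢxᵢ:
  A: x = 0.1752, y = 0.6359
  B: x = 0.0560, y = 0.1411
  C: x = 0.7688, y = 0.2230

β = 0.6943, x_A = 0.1752, y_A = 0.6359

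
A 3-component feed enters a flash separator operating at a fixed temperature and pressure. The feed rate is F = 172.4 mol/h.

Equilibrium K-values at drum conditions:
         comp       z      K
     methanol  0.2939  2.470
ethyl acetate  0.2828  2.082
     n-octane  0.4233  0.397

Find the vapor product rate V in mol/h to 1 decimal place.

Iterate (Newton) starting at β = 0.5:
  β = 0.5000: g = 0.08215, g' = -0.6659 → β = 0.6234
  β = 0.6234: g = -0.00080, g' = -0.6862 → β = 0.6222
Converged at β = 0.6222.
Then V = β·F = 0.6222·172.4 = 107.3 mol/h and L = F − V = 65.1 mol/h.

V = 107.3 mol/h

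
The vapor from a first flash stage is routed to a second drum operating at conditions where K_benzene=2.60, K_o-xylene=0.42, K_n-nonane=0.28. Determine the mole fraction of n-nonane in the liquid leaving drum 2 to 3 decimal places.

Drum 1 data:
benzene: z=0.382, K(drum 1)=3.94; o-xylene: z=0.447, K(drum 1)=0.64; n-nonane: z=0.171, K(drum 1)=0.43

x_n-nonane (drum 2) = 0.188

Drum 1:
Let ψ₁ = V/F and solve Σ zᵢ(Kᵢ−1)/(1+ψ₁(Kᵢ−1)) = 0.
g(0) = ΣzᵢKᵢ − 1 = 0.865 and g(1) = 1 − Σzᵢ/Kᵢ = -0.193, so a root lies in (0, 1).
Iterate (Newton) starting at ψ₁ = 0.5:
  ψ₁ = 0.500: g = 0.1221, g' = -0.736 → ψ₁ = 0.666
  ψ₁ = 0.666: g = 0.0109, g' = -0.622 → ψ₁ = 0.684
Converged at ψ₁ = 0.684.
Drum-1 compositions:
  benzene: x = 0.127, y = 0.500
  o-xylene: x = 0.593, y = 0.379
  n-nonane: x = 0.280, y = 0.120
Drum-2 feed = drum-1 vapor: z₂ = (0.5001, 0.3795, 0.1205).
Drum 2:
Rachford–Rice: g(ψ₂) = Σ zᵢ(Kᵢ−1)/(1+ψ₂(Kᵢ−1)) = 0.
Feasibility: ΣzᵢKᵢ = 1.493, Σzᵢ/Kᵢ = 1.526 — both > 1, two phases present.
Iterate (Newton) starting at ψ₂ = 0.5:
  ψ₂ = 0.500: g = -0.0010, g' = -0.801 → ψ₂ = 0.499
Converged at ψ₂ = 0.499.
  benzene: x = 0.278, y = 0.723
  o-xylene: x = 0.534, y = 0.224
  n-nonane: x = 0.188, y = 0.053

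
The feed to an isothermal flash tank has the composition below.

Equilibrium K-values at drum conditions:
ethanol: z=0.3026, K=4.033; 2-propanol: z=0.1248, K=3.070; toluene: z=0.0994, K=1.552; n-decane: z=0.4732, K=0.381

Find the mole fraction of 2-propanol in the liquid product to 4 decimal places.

Let ψ = V/F and solve Σ zᵢ(Kᵢ−1)/(1+ψ(Kᵢ−1)) = 0.
Feasibility: ΣzᵢKᵢ = 1.9381, Σzᵢ/Kᵢ = 1.4217 — both > 1, two phases present.
Newton–Raphson from ψ = 0.5:
  ψ = 0.5000: g = 0.11045, g' = -0.9676 → ψ = 0.6142
  ψ = 0.6142: g = 0.00275, g' = -0.9321 → ψ = 0.6171
Converged at ψ = 0.6171.
Compositions from xᵢ = zᵢ/(1+ψ(Kᵢ−1)), yᵢ = Kᵢxᵢ:
  ethanol: x = 0.1054, y = 0.4250
  2-propanol: x = 0.0548, y = 0.1682
  toluene: x = 0.0741, y = 0.1151
  n-decane: x = 0.7657, y = 0.2917

x_2-propanol = 0.0548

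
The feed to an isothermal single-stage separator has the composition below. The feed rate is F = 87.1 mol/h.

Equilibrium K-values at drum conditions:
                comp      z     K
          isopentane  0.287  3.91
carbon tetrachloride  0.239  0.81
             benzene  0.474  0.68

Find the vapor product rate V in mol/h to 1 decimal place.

Material balance + equilibrium reduce to Σ zᵢ(Kᵢ−1)/(1+β(Kᵢ−1)) = 0.
g(0) = ΣzᵢKᵢ − 1 = 0.638 and g(1) = 1 − Σzᵢ/Kᵢ = -0.066, so a root lies in (0, 1).
Iterate (Newton) starting at β = 0.38:
  β = 0.380: g = 0.1750, g' = -0.621 → β = 0.662
  β = 0.662: g = 0.0411, g' = -0.373 → β = 0.772
  β = 0.772: g = 0.0026, g' = -0.328 → β = 0.780
Converged at β = 0.780.
Then V = β·F = 0.7799·87.1 = 67.9 mol/h and L = F − V = 19.2 mol/h.

V = 67.9 mol/h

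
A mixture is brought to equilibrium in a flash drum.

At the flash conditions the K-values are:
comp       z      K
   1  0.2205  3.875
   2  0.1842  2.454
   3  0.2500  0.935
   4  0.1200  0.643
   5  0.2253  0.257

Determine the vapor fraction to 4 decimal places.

ψ = 0.6028

Material balance + equilibrium reduce to Σ zᵢ(Kᵢ−1)/(1+ψ(Kᵢ−1)) = 0.
g(0) = ΣzᵢKᵢ − 1 = 0.6753 and g(1) = 1 − Σzᵢ/Kᵢ = -0.4626, so a root lies in (0, 1).
Newton–Raphson from ψ = 0.5:
  ψ = 0.5000: g = 0.07987, g' = -0.7760 → ψ = 0.6029
  ψ = 0.6029: g = -0.00011, g' = -0.7886 → ψ = 0.6028
Converged at ψ = 0.6028.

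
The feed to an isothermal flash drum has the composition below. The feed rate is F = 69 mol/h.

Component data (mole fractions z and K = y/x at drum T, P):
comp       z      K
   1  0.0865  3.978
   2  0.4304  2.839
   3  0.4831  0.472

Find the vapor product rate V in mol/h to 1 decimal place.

Newton–Raphson from ψ = 0.6:
  ψ = 0.6000: g = 0.09538, g' = -0.7163 → ψ = 0.7331
  ψ = 0.7331: g = 0.00180, g' = -0.6982 → ψ = 0.7357
Converged at ψ = 0.7357.
Then V = ψ·F = 0.7357·69 = 50.8 mol/h and L = F − V = 18.2 mol/h.

V = 50.8 mol/h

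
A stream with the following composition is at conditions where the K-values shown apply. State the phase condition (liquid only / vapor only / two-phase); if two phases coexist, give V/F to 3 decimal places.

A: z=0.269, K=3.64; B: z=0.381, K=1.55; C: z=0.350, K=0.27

ΣzᵢKᵢ = 1.664; Σzᵢ/Kᵢ = 1.616.
Both exceed 1, so a two-phase solution exists.
Let ψ = V/F and solve Σ zᵢ(Kᵢ−1)/(1+ψ(Kᵢ−1)) = 0.
Iterate (Newton) starting at ψ = 0.34:
  ψ = 0.340: g = 0.2109, g' = -0.932 → ψ = 0.566
  ψ = 0.566: g = 0.0089, g' = -0.910 → ψ = 0.576
Converged at ψ = 0.576.

two-phase, V/F = 0.576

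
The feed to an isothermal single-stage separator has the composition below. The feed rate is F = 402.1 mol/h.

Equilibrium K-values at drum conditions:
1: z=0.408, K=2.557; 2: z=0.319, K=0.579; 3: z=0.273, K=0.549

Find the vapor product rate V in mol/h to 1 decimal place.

V = 224.3 mol/h

Rachford–Rice: g(V/F) = Σ zᵢ(Kᵢ−1)/(1+V/F(Kᵢ−1)) = 0.
Feasibility: ΣzᵢKᵢ = 1.378, Σzᵢ/Kᵢ = 1.208 — both > 1, two phases present.
Iterate (Newton) starting at V/F = 0.32:
  V/F = 0.320: g = 0.1249, g' = -0.592 → V/F = 0.531
  V/F = 0.531: g = 0.0129, g' = -0.486 → V/F = 0.558
Converged at V/F = 0.558.
Then V = V/F·F = 0.5577·402.1 = 224.3 mol/h and L = F − V = 177.8 mol/h.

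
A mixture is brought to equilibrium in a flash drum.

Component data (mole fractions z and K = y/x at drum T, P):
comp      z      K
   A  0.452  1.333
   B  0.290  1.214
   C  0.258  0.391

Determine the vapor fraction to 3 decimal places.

ψ = 0.315

Iterate (Newton) starting at ψ = 0.4:
  ψ = 0.400: g = -0.0177, g' = -0.218 → ψ = 0.318
  ψ = 0.318: g = -0.0007, g' = -0.200 → ψ = 0.315
Converged at ψ = 0.315.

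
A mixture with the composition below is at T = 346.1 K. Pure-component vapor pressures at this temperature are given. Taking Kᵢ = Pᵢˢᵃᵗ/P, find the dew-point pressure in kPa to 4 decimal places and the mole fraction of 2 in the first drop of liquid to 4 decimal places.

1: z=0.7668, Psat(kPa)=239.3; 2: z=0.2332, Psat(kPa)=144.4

Pdew = 207.4988 kPa, x_2 = 0.3351

At the dew point ψ → 1, so Σzᵢ/Kᵢ = 1 with Kᵢ = Pᵢˢᵃᵗ/P ⇒ 1/P = Σzᵢ/Pᵢˢᵃᵗ.
1/P = 0.7668/239.3 + 0.2332/144.4 = 0.0048193 ⇒ P = 207.4988 kPa
xᵢ = zᵢP/Pᵢˢᵃᵗ ⇒ x_2 = 0.2332·207.4988/144.4 = 0.3351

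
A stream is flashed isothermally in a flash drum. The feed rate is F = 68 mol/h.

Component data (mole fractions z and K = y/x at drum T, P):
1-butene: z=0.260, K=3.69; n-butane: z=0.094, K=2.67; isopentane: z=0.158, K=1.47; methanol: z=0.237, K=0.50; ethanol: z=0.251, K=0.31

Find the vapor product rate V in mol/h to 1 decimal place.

V = 35.8 mol/h

Rachford–Rice: g(V/F) = Σ zᵢ(Kᵢ−1)/(1+V/F(Kᵢ−1)) = 0.
Check two-phase: ΣzᵢKᵢ = 1.639 > 1 and Σzᵢ/Kᵢ = 1.497 > 1, so g(0) = 0.639 > 0 and g(1) = -0.497 < 0.
Newton–Raphson from V/F = 0.59:
  V/F = 0.590: g = -0.0526, g' = -0.828 → V/F = 0.526
Converged at V/F = 0.526.
Then V = V/F·F = 0.5261·68 = 35.8 mol/h and L = F − V = 32.2 mol/h.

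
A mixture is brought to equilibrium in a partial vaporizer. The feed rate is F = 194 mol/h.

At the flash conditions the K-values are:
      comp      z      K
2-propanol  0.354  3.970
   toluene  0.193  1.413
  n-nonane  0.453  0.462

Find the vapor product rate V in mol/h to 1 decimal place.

Let ψ = V/F and solve Σ zᵢ(Kᵢ−1)/(1+ψ(Kᵢ−1)) = 0.
Feasibility: ΣzᵢKᵢ = 1.887, Σzᵢ/Kᵢ = 1.206 — both > 1, two phases present.
Iterate (Newton) starting at ψ = 0.56:
  ψ = 0.560: g = 0.1107, g' = -0.731 → ψ = 0.712
  ψ = 0.712: g = 0.0044, g' = -0.686 → ψ = 0.718
Converged at ψ = 0.718.
Then V = ψ·F = 0.7180·194 = 139.3 mol/h and L = F − V = 54.7 mol/h.

V = 139.3 mol/h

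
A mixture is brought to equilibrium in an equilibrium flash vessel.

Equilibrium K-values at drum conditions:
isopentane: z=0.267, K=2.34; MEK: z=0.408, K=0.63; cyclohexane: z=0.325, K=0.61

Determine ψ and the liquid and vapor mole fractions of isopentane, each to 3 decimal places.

ψ = 0.158, x_isopentane = 0.220, y_isopentane = 0.516

Let ψ = V/F and solve Σ zᵢ(Kᵢ−1)/(1+ψ(Kᵢ−1)) = 0.
Check two-phase: ΣzᵢKᵢ = 1.080 > 1 and Σzᵢ/Kᵢ = 1.295 > 1, so g(0) = 0.080 > 0 and g(1) = -0.295 < 0.
Newton iteration, ψ⁰ = 0.5:
  ψ = 0.500: g = -0.1284, g' = -0.332 → ψ = 0.113
  ψ = 0.113: g = 0.0204, g' = -0.476 → ψ = 0.156
  ψ = 0.156: g = 0.0006, g' = -0.447 → ψ = 0.158
Converged at ψ = 0.158.
Compositions from xᵢ = zᵢ/(1+ψ(Kᵢ−1)), yᵢ = Kᵢxᵢ:
  isopentane: x = 0.220, y = 0.516
  MEK: x = 0.433, y = 0.273
  cyclohexane: x = 0.346, y = 0.211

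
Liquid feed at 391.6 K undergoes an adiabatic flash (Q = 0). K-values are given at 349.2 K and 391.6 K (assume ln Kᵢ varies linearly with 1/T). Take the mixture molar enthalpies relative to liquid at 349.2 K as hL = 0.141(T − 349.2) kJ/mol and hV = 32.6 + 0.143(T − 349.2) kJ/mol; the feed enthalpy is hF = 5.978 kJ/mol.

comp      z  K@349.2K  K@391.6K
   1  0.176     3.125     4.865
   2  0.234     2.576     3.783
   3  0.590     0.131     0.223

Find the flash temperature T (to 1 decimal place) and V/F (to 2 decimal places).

T = 352.9 K, V/F = 0.17

Adiabatic flash: solve Rachford–Rice at each trial T, then check hF = ψ·hV(T) + (1−ψ)·hL(T).
  T = 349.2 K: K = (3.125, 2.576, 0.131), RR gives ψ = 0.145, H_out = 4.715 kJ/mol
  T = 391.6 K: K = (4.865, 3.783, 0.223), RR gives ψ = 0.343, H_out = 17.203 kJ/mol
  T = 370.4 K: K = (3.949, 3.156, 0.174), RR gives ψ = 0.257, H_out = 11.394 kJ/mol
  T = 359.8 K: K = (3.525, 2.860, 0.151), RR gives ψ = 0.206, H_out = 8.220 kJ/mol
  T = 354.5 K: K = (3.322, 2.716, 0.141), RR gives ψ = 0.177, H_out = 6.519 kJ/mol
  T = 351.9 K: K = (3.225, 2.647, 0.136), RR gives ψ = 0.162, H_out = 5.648 kJ/mol
  T = 353.2 K: K = (3.273, 2.682, 0.138), RR gives ψ = 0.169, H_out = 6.087 kJ/mol
Linear interpolation between T = 351.9 (H_out = 5.648) and T = 353.2 (H_out = 6.087) on hF = 5.978 gives T ≈ 352.9 K, at which ψ = 0.17.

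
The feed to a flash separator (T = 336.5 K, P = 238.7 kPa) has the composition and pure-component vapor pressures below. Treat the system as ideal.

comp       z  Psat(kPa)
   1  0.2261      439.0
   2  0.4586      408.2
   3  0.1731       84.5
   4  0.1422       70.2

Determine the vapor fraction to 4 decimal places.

Raoult's law: Kᵢ = Pᵢˢᵃᵗ/P = Pᵢˢᵃᵗ/238.7.
  K_1 = 439.0/238.7 = 1.839129, K_2 = 408.2/238.7 = 1.710096, K_3 = 84.5/238.7 = 0.354001, K_4 = 70.2/238.7 = 0.294093
Material balance + equilibrium reduce to Σ zᵢ(Kᵢ−1)/(1+ψ(Kᵢ−1)) = 0.
g(0) = ΣzᵢKᵢ − 1 = 0.3032 and g(1) = 1 − Σzᵢ/Kᵢ = -0.3636, so a root lies in (0, 1).
Iterate (Newton) starting at ψ = 0.53:
  ψ = 0.5300: g = 0.03750, g' = -0.5463 → ψ = 0.5986
  ψ = 0.5986: g = -0.00138, g' = -0.5890 → ψ = 0.5963
Converged at ψ = 0.5963.

ψ = 0.5963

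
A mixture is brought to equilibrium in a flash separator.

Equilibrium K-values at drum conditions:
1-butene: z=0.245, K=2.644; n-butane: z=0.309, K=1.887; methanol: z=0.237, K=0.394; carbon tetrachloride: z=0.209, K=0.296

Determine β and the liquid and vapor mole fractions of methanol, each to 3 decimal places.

Let β = V/F and solve Σ zᵢ(Kᵢ−1)/(1+β(Kᵢ−1)) = 0.
Check two-phase: ΣzᵢKᵢ = 1.386 > 1 and Σzᵢ/Kᵢ = 1.564 > 1, so g(0) = 0.386 > 0 and g(1) = -0.564 < 0.
Iterate (Newton) starting at β = 0.5:
  β = 0.500: g = -0.0222, g' = -0.742 → β = 0.470
Converged at β = 0.470.
Compositions from xᵢ = zᵢ/(1+β(Kᵢ−1)), yᵢ = Kᵢxᵢ:
  1-butene: x = 0.138, y = 0.365
  n-butane: x = 0.218, y = 0.412
  methanol: x = 0.331, y = 0.131
  carbon tetrachloride: x = 0.312, y = 0.092

β = 0.470, x_methanol = 0.331, y_methanol = 0.131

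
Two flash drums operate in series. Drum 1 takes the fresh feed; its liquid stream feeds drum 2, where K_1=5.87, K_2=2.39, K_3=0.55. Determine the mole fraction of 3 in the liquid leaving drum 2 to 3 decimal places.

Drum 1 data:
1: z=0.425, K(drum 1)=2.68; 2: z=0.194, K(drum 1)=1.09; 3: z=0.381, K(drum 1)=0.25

x_3 (drum 2) = 0.855

Drum 1:
Let ψ₁ = V/F and solve Σ zᵢ(Kᵢ−1)/(1+ψ₁(Kᵢ−1)) = 0.
g(0) = ΣzᵢKᵢ − 1 = 0.446 and g(1) = 1 − Σzᵢ/Kᵢ = -0.861, so a root lies in (0, 1).
Newton iteration, ψ₁⁰ = 0.5:
  ψ₁ = 0.500: g = -0.0524, g' = -0.904 → ψ₁ = 0.442
  ψ₁ = 0.442: g = -0.0009, g' = -0.876 → ψ₁ = 0.441
Converged at ψ₁ = 0.441.
Drum-1 compositions:
  1: x = 0.244, y = 0.654
  2: x = 0.187, y = 0.203
  3: x = 0.569, y = 0.142
Drum-2 feed = drum-1 liquid: z₂ = (0.2441, 0.1866, 0.5693).
Drum 2:
Rachford–Rice: g(ψ₂) = Σ zᵢ(Kᵢ−1)/(1+ψ₂(Kᵢ−1)) = 0.
Check two-phase: ΣzᵢKᵢ = 2.192 > 1 and Σzᵢ/Kᵢ = 1.155 > 1, so g(0) = 1.192 > 0 and g(1) = -0.155 < 0.
Iterate (Newton) starting at ψ₂ = 0.5:
  ψ₂ = 0.500: g = 0.1686, g' = -0.808 → ψ₂ = 0.709
  ψ₂ = 0.709: g = 0.0217, g' = -0.632 → ψ₂ = 0.743
Converged at ψ₂ = 0.743.
  1: x = 0.053, y = 0.310
  2: x = 0.092, y = 0.219
  3: x = 0.855, y = 0.470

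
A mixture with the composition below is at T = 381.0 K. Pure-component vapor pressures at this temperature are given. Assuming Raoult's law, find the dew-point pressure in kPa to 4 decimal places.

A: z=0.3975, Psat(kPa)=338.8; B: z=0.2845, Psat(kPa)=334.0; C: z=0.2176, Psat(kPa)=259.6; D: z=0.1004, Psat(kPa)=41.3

At the dew point ψ → 1, so Σzᵢ/Kᵢ = 1 with Kᵢ = Pᵢˢᵃᵗ/P ⇒ 1/P = Σzᵢ/Pᵢˢᵃᵗ.
1/P = 0.3975/338.8 + 0.2845/334.0 + 0.2176/259.6 + 0.1004/41.3 = 0.0052943 ⇒ P = 188.8838 kPa

Pdew = 188.8838 kPa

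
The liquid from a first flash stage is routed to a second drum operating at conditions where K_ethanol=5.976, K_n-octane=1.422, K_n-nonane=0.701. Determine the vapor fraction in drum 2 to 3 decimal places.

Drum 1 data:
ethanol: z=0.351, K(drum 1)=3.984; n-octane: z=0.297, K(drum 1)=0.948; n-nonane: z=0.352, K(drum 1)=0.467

Drum 1:
Material balance + equilibrium reduce to Σ zᵢ(Kᵢ−1)/(1+ψ₁(Kᵢ−1)) = 0.
Feasibility: ΣzᵢKᵢ = 1.844, Σzᵢ/Kᵢ = 1.155 — both > 1, two phases present.
Newton iteration, ψ₁⁰ = 0.35:
  ψ₁ = 0.350: g = 0.2659, g' = -0.900 → ψ₁ = 0.646
  ψ₁ = 0.646: g = 0.0559, g' = -0.598 → ψ₁ = 0.739
  ψ₁ = 0.739: g = 0.0012, g' = -0.577 → ψ₁ = 0.741
Converged at ψ₁ = 0.741.
Drum-1 compositions:
  ethanol: x = 0.109, y = 0.435
  n-octane: x = 0.309, y = 0.293
  n-nonane: x = 0.582, y = 0.272
Drum-2 feed = drum-1 liquid: z₂ = (0.1093, 0.3089, 0.5818).
Drum 2:
Rachford–Rice: g(ψ₂) = Σ zᵢ(Kᵢ−1)/(1+ψ₂(Kᵢ−1)) = 0.
Feasibility: ΣzᵢKᵢ = 1.500, Σzᵢ/Kᵢ = 1.065 — both > 1, two phases present.
Iterate (Newton) starting at ψ₂ = 0.48:
  ψ₂ = 0.480: g = 0.0658, g' = -0.345 → ψ₂ = 0.671
  ψ₂ = 0.671: g = 0.0093, g' = -0.259 → ψ₂ = 0.707
  ψ₂ = 0.707: g = 0.0002, g' = -0.249 → ψ₂ = 0.708
Converged at ψ₂ = 0.708.
  ethanol: x = 0.024, y = 0.144
  n-octane: x = 0.238, y = 0.338
  n-nonane: x = 0.738, y = 0.517

V/F (drum 2) = 0.708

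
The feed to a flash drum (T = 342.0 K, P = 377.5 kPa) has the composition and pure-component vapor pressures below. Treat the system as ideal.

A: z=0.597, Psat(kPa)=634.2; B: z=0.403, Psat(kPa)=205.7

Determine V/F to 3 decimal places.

Raoult's law: Kᵢ = Pᵢˢᵃᵗ/P = Pᵢˢᵃᵗ/377.5.
  K_A = 634.2/377.5 = 1.68000, K_B = 205.7/377.5 = 0.54490
Material balance + equilibrium reduce to Σ zᵢ(Kᵢ−1)/(1+V/F(Kᵢ−1)) = 0.
g(0) = ΣzᵢKᵢ − 1 = 0.223 and g(1) = 1 − Σzᵢ/Kᵢ = -0.095, so a root lies in (0, 1).
Newton–Raphson from V/F = 0.5:
  V/F = 0.500: g = 0.0655, g' = -0.294 → V/F = 0.723
  V/F = 0.723: g = -0.0012, g' = -0.309 → V/F = 0.719
Converged at V/F = 0.719.

V/F = 0.719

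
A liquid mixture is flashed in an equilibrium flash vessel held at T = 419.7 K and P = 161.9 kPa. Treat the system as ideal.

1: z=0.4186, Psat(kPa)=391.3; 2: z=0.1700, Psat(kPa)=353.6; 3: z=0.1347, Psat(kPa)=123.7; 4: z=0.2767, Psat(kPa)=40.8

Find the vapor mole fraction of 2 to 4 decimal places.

y_2 = 0.2127

Raoult's law: Kᵢ = Pᵢˢᵃᵗ/P = Pᵢˢᵃᵗ/161.9.
  K_1 = 391.3/161.9 = 2.416924, K_2 = 353.6/161.9 = 2.184064, K_3 = 123.7/161.9 = 0.764052, K_4 = 40.8/161.9 = 0.252007
Rachford–Rice: g(V/F) = Σ zᵢ(Kᵢ−1)/(1+V/F(Kᵢ−1)) = 0.
g(0) = ΣzᵢKᵢ − 1 = 0.5557 and g(1) = 1 − Σzᵢ/Kᵢ = -0.5253, so a root lies in (0, 1).
Newton iteration, V/F⁰ = 0.46:
  V/F = 0.4600: g = 0.13820, g' = -0.7772 → V/F = 0.6378
  V/F = 0.6378: g = -0.00698, g' = -0.8858 → V/F = 0.6299
Converged at V/F = 0.6299.
Compositions from xᵢ = zᵢ/(1+V/F(Kᵢ−1)), yᵢ = Kᵢxᵢ:
  1: x = 0.2212, y = 0.5346
  2: x = 0.0974, y = 0.2127
  3: x = 0.1582, y = 0.1209
  4: x = 0.5232, y = 0.1319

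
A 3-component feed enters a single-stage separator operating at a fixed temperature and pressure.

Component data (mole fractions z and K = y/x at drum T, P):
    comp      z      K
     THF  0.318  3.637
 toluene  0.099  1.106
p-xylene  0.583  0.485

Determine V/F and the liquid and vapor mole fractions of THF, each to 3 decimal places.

V/F = 0.454, x_THF = 0.145, y_THF = 0.527

Rachford–Rice: g(V/F) = Σ zᵢ(Kᵢ−1)/(1+V/F(Kᵢ−1)) = 0.
g(0) = ΣzᵢKᵢ − 1 = 0.549 and g(1) = 1 − Σzᵢ/Kᵢ = -0.379, so a root lies in (0, 1).
Newton–Raphson from V/F = 0.5:
  V/F = 0.500: g = -0.0327, g' = -0.693 → V/F = 0.453
  V/F = 0.453: g = 0.0007, g' = -0.723 → V/F = 0.454
Converged at V/F = 0.454.
Compositions from xᵢ = zᵢ/(1+V/F(Kᵢ−1)), yᵢ = Kᵢxᵢ:
  THF: x = 0.145, y = 0.527
  toluene: x = 0.094, y = 0.104
  p-xylene: x = 0.761, y = 0.369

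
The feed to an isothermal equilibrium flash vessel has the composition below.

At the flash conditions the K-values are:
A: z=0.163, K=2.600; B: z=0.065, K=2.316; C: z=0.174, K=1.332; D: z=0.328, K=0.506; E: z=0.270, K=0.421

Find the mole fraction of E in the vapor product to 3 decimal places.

y_E = 0.123

Let ψ = V/F and solve Σ zᵢ(Kᵢ−1)/(1+ψ(Kᵢ−1)) = 0.
g(0) = ΣzᵢKᵢ − 1 = 0.086 and g(1) = 1 − Σzᵢ/Kᵢ = -0.511, so a root lies in (0, 1).
Newton–Raphson from ψ = 0.66:
  ψ = 0.660: g = -0.2734, g' = -0.557 → ψ = 0.169
  ψ = 0.169: g = -0.0203, g' = -0.557 → ψ = 0.133
  ψ = 0.133: g = 0.0004, g' = -0.581 → ψ = 0.134
Converged at ψ = 0.134.
Compositions from xᵢ = zᵢ/(1+ψ(Kᵢ−1)), yᵢ = Kᵢxᵢ:
  A: x = 0.134, y = 0.349
  B: x = 0.055, y = 0.128
  C: x = 0.167, y = 0.222
  D: x = 0.351, y = 0.178
  E: x = 0.293, y = 0.123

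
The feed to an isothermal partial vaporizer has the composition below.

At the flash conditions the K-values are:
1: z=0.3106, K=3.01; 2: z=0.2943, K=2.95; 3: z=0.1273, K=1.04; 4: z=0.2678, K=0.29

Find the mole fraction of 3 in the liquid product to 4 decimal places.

Let β = V/F and solve Σ zᵢ(Kᵢ−1)/(1+β(Kᵢ−1)) = 0.
g(0) = ΣzᵢKᵢ − 1 = 1.0131 and g(1) = 1 − Σzᵢ/Kᵢ = -0.2488, so a root lies in (0, 1).
Iterate (Newton) starting at β = 0.5:
  β = 0.5000: g = 0.31215, g' = -0.9237 → β = 0.8379
  β = 0.8379: g = -0.01400, g' = -1.1584 → β = 0.8258
  β = 0.8258: g = -0.00017, g' = -1.1307 → β = 0.8257
Converged at β = 0.8257.
Compositions from xᵢ = zᵢ/(1+β(Kᵢ−1)), yᵢ = Kᵢxᵢ:
  1: x = 0.1168, y = 0.3515
  2: x = 0.1128, y = 0.3326
  3: x = 0.1232, y = 0.1282
  4: x = 0.6472, y = 0.1877

x_3 = 0.1232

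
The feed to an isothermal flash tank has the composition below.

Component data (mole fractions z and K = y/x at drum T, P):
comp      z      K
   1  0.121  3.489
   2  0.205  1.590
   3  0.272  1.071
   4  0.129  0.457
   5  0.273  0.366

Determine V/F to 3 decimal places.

V/F = 0.294

Rachford–Rice: g(V/F) = Σ zᵢ(Kᵢ−1)/(1+V/F(Kᵢ−1)) = 0.
g(0) = ΣzᵢKᵢ − 1 = 0.198 and g(1) = 1 − Σzᵢ/Kᵢ = -0.446, so a root lies in (0, 1).
Newton iteration, V/F⁰ = 0.48:
  V/F = 0.480: g = -0.0934, g' = -0.497 → V/F = 0.292
  V/F = 0.292: g = 0.0009, g' = -0.524 → V/F = 0.294
Converged at V/F = 0.294.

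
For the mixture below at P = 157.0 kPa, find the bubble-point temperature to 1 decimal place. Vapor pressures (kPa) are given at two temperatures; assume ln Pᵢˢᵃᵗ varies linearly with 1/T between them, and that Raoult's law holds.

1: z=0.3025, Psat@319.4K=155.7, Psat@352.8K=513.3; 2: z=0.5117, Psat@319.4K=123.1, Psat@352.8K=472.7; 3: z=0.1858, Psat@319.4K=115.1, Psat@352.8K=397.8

Bubble-point temperature: ΣzᵢPᵢˢᵃᵗ(T) = P. Interpolate ln Pᵢˢᵃᵗ = aᵢ + bᵢ/T.
  T = 319.4 K: ΣzᵢPᵢˢᵃᵗ = 131.48 kPa
  T = 352.8 K: ΣzᵢPᵢˢᵃᵗ = 471.07 kPa
  T = 336.1 K: ΣzᵢPᵢˢᵃᵗ = 256.72 kPa
  T = 327.8 K: ΣzᵢPᵢˢᵃᵗ = 185.63 kPa
  T = 323.6 K: ΣzᵢPᵢˢᵃᵗ = 156.57 kPa
  T = 325.7 K: ΣzᵢPᵢˢᵃᵗ = 170.57 kPa
Interpolating between 323.6 K and 325.7 K gives T ≈ 323.7 K.

T = 323.7 K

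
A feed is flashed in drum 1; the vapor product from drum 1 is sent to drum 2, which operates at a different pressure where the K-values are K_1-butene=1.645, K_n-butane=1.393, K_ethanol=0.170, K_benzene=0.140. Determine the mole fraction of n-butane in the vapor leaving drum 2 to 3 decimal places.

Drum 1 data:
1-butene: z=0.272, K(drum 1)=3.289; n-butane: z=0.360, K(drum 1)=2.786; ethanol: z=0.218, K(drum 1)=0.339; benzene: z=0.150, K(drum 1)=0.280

y_n-butane (drum 2) = 0.514

Drum 1:
Let ψ₁ = V/F and solve Σ zᵢ(Kᵢ−1)/(1+ψ₁(Kᵢ−1)) = 0.
Check two-phase: ΣzᵢKᵢ = 2.013 > 1 and Σzᵢ/Kᵢ = 1.391 > 1, so g(0) = 1.013 > 0 and g(1) = -0.391 < 0.
Newton–Raphson from ψ₁ = 0.5:
  ψ₁ = 0.500: g = 0.2460, g' = -1.033 → ψ₁ = 0.738
  ψ₁ = 0.738: g = -0.0031, g' = -1.128 → ψ₁ = 0.735
Converged at ψ₁ = 0.735.
Drum-1 compositions:
  1-butene: x = 0.101, y = 0.333
  n-butane: x = 0.156, y = 0.434
  ethanol: x = 0.424, y = 0.144
  benzene: x = 0.319, y = 0.089
Drum-2 feed = drum-1 vapor: z₂ = (0.3334, 0.4335, 0.1438, 0.0893).
Drum 2:
Let ψ₂ = V/F and solve Σ zᵢ(Kᵢ−1)/(1+ψ₂(Kᵢ−1)) = 0.
Feasibility: ΣzᵢKᵢ = 1.189, Σzᵢ/Kᵢ = 1.997 — both > 1, two phases present.
Newton–Raphson from ψ₂ = 0.5:
  ψ₂ = 0.500: g = -0.0337, g' = -0.619 → ψ₂ = 0.446
  ψ₂ = 0.446: g = -0.0018, g' = -0.555 → ψ₂ = 0.442
Converged at ψ₂ = 0.442.
  1-butene: x = 0.259, y = 0.427
  n-butane: x = 0.369, y = 0.514
  ethanol: x = 0.227, y = 0.039
  benzene: x = 0.144, y = 0.020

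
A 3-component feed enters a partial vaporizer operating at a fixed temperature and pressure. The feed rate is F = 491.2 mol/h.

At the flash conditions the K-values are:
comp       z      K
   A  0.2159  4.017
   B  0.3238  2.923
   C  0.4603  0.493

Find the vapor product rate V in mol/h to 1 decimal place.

Material balance + equilibrium reduce to Σ zᵢ(Kᵢ−1)/(1+V/F(Kᵢ−1)) = 0.
Check two-phase: ΣzᵢKᵢ = 2.0407 > 1 and Σzᵢ/Kᵢ = 1.0982 > 1, so g(0) = 1.0407 > 0 and g(1) = -0.0982 < 0.
Newton iteration, V/F⁰ = 0.5:
  V/F = 0.5000: g = 0.26449, g' = -0.8358 → V/F = 0.8164
  V/F = 0.8164: g = 0.03217, g' = -0.6896 → V/F = 0.8631
  V/F = 0.8631: g = -0.00009, g' = -0.6946 → V/F = 0.8629
Converged at V/F = 0.8629.
Then V = V/F·F = 0.8629·491.2 = 423.9 mol/h and L = F − V = 67.3 mol/h.

V = 423.9 mol/h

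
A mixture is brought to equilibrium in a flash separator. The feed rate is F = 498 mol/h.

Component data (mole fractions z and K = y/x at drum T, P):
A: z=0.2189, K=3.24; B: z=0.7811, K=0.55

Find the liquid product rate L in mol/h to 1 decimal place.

Rachford–Rice: g(β) = Σ zᵢ(Kᵢ−1)/(1+β(Kᵢ−1)) = 0.
Feasibility: ΣzᵢKᵢ = 1.1388, Σzᵢ/Kᵢ = 1.4877 — both > 1, two phases present.
Binary case is linear: z₁(K₁−1)(1+β(K₂−1)) + z₂(K₂−1)(1+β(K₁−1)) = 0
⇒ β = [z₁(K₁−1)+z₂(K₂−1)] / [−(K₁−1)(K₂−1)] = 0.13884/1.00800 = 0.1377
Then V = β·F = 0.1377·498 = 68.6 mol/h and L = F − V = 429.4 mol/h.

L = 429.4 mol/h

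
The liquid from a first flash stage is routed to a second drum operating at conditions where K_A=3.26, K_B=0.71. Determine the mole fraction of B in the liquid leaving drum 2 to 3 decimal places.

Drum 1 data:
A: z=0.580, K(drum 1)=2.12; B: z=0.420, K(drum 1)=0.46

Drum 1:
Binary case is linear: z₁(K₁−1)(1+ψ₁(K₂−1)) + z₂(K₂−1)(1+ψ₁(K₁−1)) = 0
⇒ ψ₁ = [z₁(K₁−1)+z₂(K₂−1)] / [−(K₁−1)(K₂−1)] = 0.4228/0.6048 = 0.699
Drum-1 compositions:
  A: x = 0.325, y = 0.690
  B: x = 0.675, y = 0.310
Drum-2 feed = drum-1 liquid: z₂ = (0.3253, 0.6747).
Drum 2:
Rachford–Rice: g(ψ₂) = Σ zᵢ(Kᵢ−1)/(1+ψ₂(Kᵢ−1)) = 0.
Feasibility: ΣzᵢKᵢ = 1.540, Σzᵢ/Kᵢ = 1.050 — both > 1, two phases present.
Newton–Raphson from ψ₂ = 0.5:
  ψ₂ = 0.500: g = 0.1163, g' = -0.444 → ψ₂ = 0.762
  ψ₂ = 0.762: g = 0.0189, g' = -0.318 → ψ₂ = 0.822
  ψ₂ = 0.822: g = 0.0005, g' = -0.301 → ψ₂ = 0.823
Converged at ψ₂ = 0.823.
  A: x = 0.114, y = 0.371
  B: x = 0.886, y = 0.629

x_B (drum 2) = 0.886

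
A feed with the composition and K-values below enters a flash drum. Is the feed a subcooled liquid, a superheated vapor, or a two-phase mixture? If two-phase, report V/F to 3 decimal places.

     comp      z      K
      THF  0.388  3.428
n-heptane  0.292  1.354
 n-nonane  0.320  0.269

ΣzᵢKᵢ = 1.812; Σzᵢ/Kᵢ = 1.518.
Both exceed 1, so a two-phase solution exists.
Rachford–Rice: g(ψ) = Σ zᵢ(Kᵢ−1)/(1+ψ(Kᵢ−1)) = 0.
Iterate (Newton) starting at ψ = 0.43:
  ψ = 0.430: g = 0.2094, g' = -0.939 → ψ = 0.653
  ψ = 0.653: g = 0.0007, g' = -0.992 → ψ = 0.654
Converged at ψ = 0.654.

two-phase, V/F = 0.654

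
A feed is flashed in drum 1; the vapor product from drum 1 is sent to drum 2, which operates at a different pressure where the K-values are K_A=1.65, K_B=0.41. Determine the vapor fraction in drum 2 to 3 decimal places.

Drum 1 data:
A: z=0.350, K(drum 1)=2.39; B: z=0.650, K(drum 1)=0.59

Drum 1:
Rachford–Rice: g(ψ₁) = Σ zᵢ(Kᵢ−1)/(1+ψ₁(Kᵢ−1)) = 0.
Feasibility: ΣzᵢKᵢ = 1.220, Σzᵢ/Kᵢ = 1.248 — both > 1, two phases present.
Binary case is linear: z₁(K₁−1)(1+ψ₁(K₂−1)) + z₂(K₂−1)(1+ψ₁(K₁−1)) = 0
⇒ ψ₁ = [z₁(K₁−1)+z₂(K₂−1)] / [−(K₁−1)(K₂−1)] = 0.2200/0.5699 = 0.386
Drum-1 compositions:
  A: x = 0.228, y = 0.544
  B: x = 0.772, y = 0.456
Drum-2 feed = drum-1 vapor: z₂ = (0.5444, 0.4556).
Drum 2:
Binary case is linear: z₁(K₁−1)(1+ψ₂(K₂−1)) + z₂(K₂−1)(1+ψ₂(K₁−1)) = 0
⇒ ψ₂ = [z₁(K₁−1)+z₂(K₂−1)] / [−(K₁−1)(K₂−1)] = 0.0850/0.3835 = 0.222
  A: x = 0.476, y = 0.785
  B: x = 0.524, y = 0.215

V/F (drum 2) = 0.222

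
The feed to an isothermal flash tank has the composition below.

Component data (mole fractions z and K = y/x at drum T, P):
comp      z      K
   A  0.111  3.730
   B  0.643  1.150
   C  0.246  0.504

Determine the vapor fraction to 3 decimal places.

Newton iteration, ψ⁰ = 0.5:
  ψ = 0.500: g = 0.0556, g' = -0.267 → ψ = 0.708
  ψ = 0.708: g = 0.0025, g' = -0.252 → ψ = 0.718
Converged at ψ = 0.718.

ψ = 0.718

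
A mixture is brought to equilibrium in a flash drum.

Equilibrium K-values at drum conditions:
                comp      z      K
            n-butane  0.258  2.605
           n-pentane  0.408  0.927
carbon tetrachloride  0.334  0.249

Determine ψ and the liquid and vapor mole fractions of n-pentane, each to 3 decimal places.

ψ = 0.182, x_n-pentane = 0.413, y_n-pentane = 0.383

Newton iteration, ψ⁰ = 0.47:
  ψ = 0.470: g = -0.1825, g' = -0.668 → ψ = 0.197
  ψ = 0.197: g = -0.0099, g' = -0.645 → ψ = 0.182
Converged at ψ = 0.182.
Compositions from xᵢ = zᵢ/(1+ψ(Kᵢ−1)), yᵢ = Kᵢxᵢ:
  n-butane: x = 0.200, y = 0.520
  n-pentane: x = 0.413, y = 0.383
  carbon tetrachloride: x = 0.387, y = 0.096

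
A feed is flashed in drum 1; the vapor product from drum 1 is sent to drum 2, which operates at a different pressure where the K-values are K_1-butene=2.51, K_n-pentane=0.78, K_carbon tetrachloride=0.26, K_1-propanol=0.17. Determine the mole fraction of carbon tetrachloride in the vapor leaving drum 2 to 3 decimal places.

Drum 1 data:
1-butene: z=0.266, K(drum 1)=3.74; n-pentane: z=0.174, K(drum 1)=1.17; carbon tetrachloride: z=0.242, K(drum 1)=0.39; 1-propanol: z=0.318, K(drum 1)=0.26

Drum 1:
Newton–Raphson from ψ₁ = 0.56:
  ψ₁ = 0.560: g = -0.3115, g' = -1.031 → ψ₁ = 0.258
  ψ₁ = 0.258: g = -0.0105, g' = -1.083 → ψ₁ = 0.248
Converged at ψ₁ = 0.248.
Drum-1 compositions:
  1-butene: x = 0.158, y = 0.592
  n-pentane: x = 0.167, y = 0.195
  carbon tetrachloride: x = 0.285, y = 0.111
  1-propanol: x = 0.390, y = 0.101
Drum-2 feed = drum-1 vapor: z₂ = (0.5922, 0.1953, 0.1112, 0.1013).
Drum 2:
Material balance + equilibrium reduce to Σ zᵢ(Kᵢ−1)/(1+ψ₂(Kᵢ−1)) = 0.
g(0) = ΣzᵢKᵢ − 1 = 0.685 and g(1) = 1 − Σzᵢ/Kᵢ = -0.510, so a root lies in (0, 1).
Iterate (Newton) starting at ψ₂ = 0.31:
  ψ₂ = 0.310: g = 0.3430, g' = -0.866 → ψ₂ = 0.706
  ψ₂ = 0.706: g = 0.0067, g' = -1.003 → ψ₂ = 0.713
  ψ₂ = 0.713: g = -0.0000, g' = -1.017 → ψ₂ = 0.712
Converged at ψ₂ = 0.712.
  1-butene: x = 0.285, y = 0.716
  n-pentane: x = 0.232, y = 0.181
  carbon tetrachloride: x = 0.235, y = 0.061
  1-propanol: x = 0.248, y = 0.042

y_carbon tetrachloride (drum 2) = 0.061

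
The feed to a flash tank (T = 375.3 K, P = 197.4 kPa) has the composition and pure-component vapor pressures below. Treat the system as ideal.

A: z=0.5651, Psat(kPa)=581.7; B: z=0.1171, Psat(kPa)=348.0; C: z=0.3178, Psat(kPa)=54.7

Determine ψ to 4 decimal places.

ψ = 0.7519

Raoult's law: Kᵢ = Pᵢˢᵃᵗ/P = Pᵢˢᵃᵗ/197.4.
  K_A = 581.7/197.4 = 2.946809, K_B = 348.0/197.4 = 1.762918, K_C = 54.7/197.4 = 0.277102
Rachford–Rice: g(ψ) = Σ zᵢ(Kᵢ−1)/(1+ψ(Kᵢ−1)) = 0.
Check two-phase: ΣzᵢKᵢ = 1.9597 > 1 and Σzᵢ/Kᵢ = 1.4051 > 1, so g(0) = 0.9597 > 0 and g(1) = -0.4051 < 0.
Newton–Raphson from ψ = 0.5:
  ψ = 0.5000: g = 0.26237, g' = -0.9930 → ψ = 0.7642
  ψ = 0.7642: g = -0.01468, g' = -1.2024 → ψ = 0.7520
  ψ = 0.7520: g = -0.00015, g' = -1.1777 → ψ = 0.7519
Converged at ψ = 0.7519.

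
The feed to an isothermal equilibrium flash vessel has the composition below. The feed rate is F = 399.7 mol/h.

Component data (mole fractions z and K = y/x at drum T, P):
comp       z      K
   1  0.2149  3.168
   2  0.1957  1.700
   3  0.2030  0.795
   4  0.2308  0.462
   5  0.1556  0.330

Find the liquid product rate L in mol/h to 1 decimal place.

Iterate (Newton) starting at V/F = 0.5:
  V/F = 0.5000: g = -0.04797, g' = -0.5787 → V/F = 0.4171
  V/F = 0.4171: g = 0.00039, g' = -0.5918 → V/F = 0.4178
Converged at V/F = 0.4178.
Then V = V/F·F = 0.4178·399.7 = 167.0 mol/h and L = F − V = 232.7 mol/h.

L = 232.7 mol/h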